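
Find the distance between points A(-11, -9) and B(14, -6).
Using the distance formula: d = sqrt((x₂-x₁)² + (y₂-y₁)²)
dx = 14 - (-11) = 25
dy = (-6) - (-9) = 3
d = sqrt(25² + 3²) = sqrt(625 + 9) = sqrt(634) = 25.18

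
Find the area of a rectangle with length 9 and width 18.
Area = length * width
Area = 9 * 18
Area = 162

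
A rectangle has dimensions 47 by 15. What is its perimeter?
Perimeter = 2 * (length + width)
Perimeter = 2 * (47 + 15)
Perimeter = 2 * 62
Perimeter = 124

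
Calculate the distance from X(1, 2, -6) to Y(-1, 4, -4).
d = √[(-2)² + (2)² + (2)²] = √12 = 3.464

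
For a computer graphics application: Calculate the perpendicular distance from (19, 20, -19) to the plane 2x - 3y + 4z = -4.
d = |2(19) + (-3)(20) + 4(-19) - (-4)| / √(2² + (-3)² + 4²) = 94/√29 = 17.46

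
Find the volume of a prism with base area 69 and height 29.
Volume = base area * height
Volume = 69 * 29
Volume = 2001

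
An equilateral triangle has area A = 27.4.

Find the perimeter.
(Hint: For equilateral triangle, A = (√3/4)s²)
A = (√3/4)s²  →  s² = 4A/√3 = 4·27.4/√3 = 63.2776
s = 7.95472
Perimeter = 3s = 23.86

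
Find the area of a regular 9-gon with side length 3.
For a regular 9-gon with side length s = 3:
Apothem a = s / (2*tan(pi/9)) = 3 / (2*tan(pi/9)) ≈ 4.1212
Perimeter P = 9 * 3 = 27
Area = (1/2) * P * a = (1/2) * 27 * 4.1212 = 55.64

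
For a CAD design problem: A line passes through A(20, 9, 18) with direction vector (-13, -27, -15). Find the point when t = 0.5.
P(0.5) = (20 + (-13)(0.5), 9 + (-27)(0.5), 18 + (-15)(0.5)) = (13.5, -4.5, 10.5)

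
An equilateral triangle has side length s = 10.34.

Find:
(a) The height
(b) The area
(a) Height h = s·√3/2 = 10.34·√3/2 = 8.955
(b) Area = (√3/4)·s² = (√3/4)·10.34² = (√3/4)·106.916 = 46.3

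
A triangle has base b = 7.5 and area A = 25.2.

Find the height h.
A = ½bh  →  h = 2A/b
h = 2·25.2/7.5 = 6.72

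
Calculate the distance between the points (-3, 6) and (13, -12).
Using the distance formula: d = sqrt((x₂-x₁)² + (y₂-y₁)²)
dx = 13 - (-3) = 16
dy = (-12) - 6 = -18
d = sqrt(16² + (-18)²) = sqrt(256 + 324) = sqrt(580) = 24.08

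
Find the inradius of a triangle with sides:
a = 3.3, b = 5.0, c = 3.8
s = (a+b+c)/2 = (3.3+5.0+3.8)/2 = 6.05
Area = √(s(s-a)(s-b)(s-c)) = √(6.05·2.75·1.05·2.25) = 6.26946
r = Area/s = 6.26946/6.05 = 1.036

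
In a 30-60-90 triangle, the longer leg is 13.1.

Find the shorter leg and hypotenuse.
In a 30-60-90 triangle, sides are in ratio 1 : √3 : 2.
Long leg = short leg·√3  →  short leg = 13.1/√3 = 7.563
Hypotenuse = 2·(short leg) = 2·13.1/√3 = 15.13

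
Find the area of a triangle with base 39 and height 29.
Area = (1/2) * base * height
Area = (1/2) * 39 * 29
Area = 565.50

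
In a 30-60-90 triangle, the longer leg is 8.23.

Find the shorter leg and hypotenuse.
In a 30-60-90 triangle, sides are in ratio 1 : √3 : 2.
Long leg = short leg·√3  →  short leg = 8.23/√3 = 4.752
Hypotenuse = 2·(short leg) = 2·8.23/√3 = 9.503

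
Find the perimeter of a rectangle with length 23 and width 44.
Perimeter = 2 * (length + width)
Perimeter = 2 * (23 + 44)
Perimeter = 2 * 67
Perimeter = 134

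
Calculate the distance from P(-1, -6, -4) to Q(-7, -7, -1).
d = √[(-6)² + (-1)² + (3)²] = √46 = 6.782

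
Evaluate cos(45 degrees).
cos(45 degrees) = sqrt(2)/2
Decimal approximation: 0.7071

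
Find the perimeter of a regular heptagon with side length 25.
Perimeter = number of sides * side length
Perimeter = 7 * 25
Perimeter = 175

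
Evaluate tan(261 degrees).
tan(261 degrees) = 6.3138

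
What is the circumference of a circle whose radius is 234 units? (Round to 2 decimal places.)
Circumference = 2 * pi * r
Circumference = 2 * pi * 234
Circumference = 1470.27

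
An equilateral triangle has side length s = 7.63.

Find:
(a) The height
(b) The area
(a) Height h = s·√3/2 = 7.63·√3/2 = 6.608
(b) Area = (√3/4)·s² = (√3/4)·7.63² = (√3/4)·58.2169 = 25.21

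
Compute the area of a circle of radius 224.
Area = pi * r²
Area = pi * 224²
Area = pi * 50176
Area = 157632.55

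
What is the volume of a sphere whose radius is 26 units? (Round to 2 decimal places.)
Volume = (4/3) * pi * r³
Volume = (4/3) * pi * 26³
Volume = (4/3) * pi * 17576
Volume = 73622.18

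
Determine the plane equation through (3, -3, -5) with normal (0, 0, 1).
d = n·P = (0)(3) + (0)(-3) + (1)(-5) = -5
Plane: z = -5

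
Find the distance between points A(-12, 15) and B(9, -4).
Using the distance formula: d = sqrt((x₂-x₁)² + (y₂-y₁)²)
dx = 9 - (-12) = 21
dy = (-4) - 15 = -19
d = sqrt(21² + (-19)²) = sqrt(441 + 361) = sqrt(802) = 28.32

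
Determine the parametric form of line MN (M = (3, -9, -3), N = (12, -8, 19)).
Direction vector d = N - M = (9, 1, 22)
x = 3 + 9t, y = -9 + t, z = -3 + 22t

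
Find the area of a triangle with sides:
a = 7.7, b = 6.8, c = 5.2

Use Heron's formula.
s = (a+b+c)/2 = (7.7+6.8+5.2)/2 = 9.85
A = √(s(s-a)(s-b)(s-c)) = √(9.85·2.15·3.05·4.65)
A = √300.35 = 17.33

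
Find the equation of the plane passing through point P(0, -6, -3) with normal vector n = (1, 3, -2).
d = n·P = (1)(0) + (3)(-6) + (-2)(-3) = -12
Plane: x + 3y - 2z = -12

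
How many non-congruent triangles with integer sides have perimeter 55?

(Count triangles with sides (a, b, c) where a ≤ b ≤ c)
With a ≤ b ≤ c and a + b + c = 55, the triangle inequality a + b > c gives c < 55/2, so c ≤ 27.
Iterate a from 1 to ⌊p/3⌋ = 18; for each a, b ranges from a to ⌊(p−a)/2⌋ with c = p − a − b, keeping only c ≥ b.
Triples: (1, 27, 27), (2, 26, 27), (3, 25, 27), …
Count = 70 triangles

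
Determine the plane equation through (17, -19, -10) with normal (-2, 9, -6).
d = n·P = (-2)(17) + (9)(-19) + (-6)(-10) = -145
Plane: -2x + 9y - 6z = -145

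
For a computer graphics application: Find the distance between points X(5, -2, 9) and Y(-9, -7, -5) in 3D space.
d = √[(-14)² + (-5)² + (-14)²] = √417 = 20.42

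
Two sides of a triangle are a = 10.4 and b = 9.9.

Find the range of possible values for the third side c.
By the triangle inequality: |a - b| < c < a + b
|10.4 - 9.9| < c < 10.4 + 9.9
0.5 < c < 20.3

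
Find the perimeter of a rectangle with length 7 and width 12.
Perimeter = 2 * (length + width)
Perimeter = 2 * (7 + 12)
Perimeter = 2 * 19
Perimeter = 38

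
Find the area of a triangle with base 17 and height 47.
Area = (1/2) * base * height
Area = (1/2) * 17 * 47
Area = 399.50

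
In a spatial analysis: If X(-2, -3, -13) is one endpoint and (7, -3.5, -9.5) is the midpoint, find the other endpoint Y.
Y = (2×7 - (-2), 2×(-3.5) - (-3), 2×(-9.5) - (-13)) = (16, -4, -6)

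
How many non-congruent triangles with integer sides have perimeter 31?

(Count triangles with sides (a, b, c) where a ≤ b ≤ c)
With a ≤ b ≤ c and a + b + c = 31, the triangle inequality a + b > c gives c < 31/2, so c ≤ 15.
Iterate a from 1 to ⌊p/3⌋ = 10; for each a, b ranges from a to ⌊(p−a)/2⌋ with c = p − a − b, keeping only c ≥ b.
Triples: (1, 15, 15), (2, 14, 15), (3, 13, 15), …
Count = 24 triangles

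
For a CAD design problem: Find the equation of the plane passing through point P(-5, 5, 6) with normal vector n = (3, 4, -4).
d = n·P = (3)(-5) + (4)(5) + (-4)(6) = -19
Plane: 3x + 4y - 4z = -19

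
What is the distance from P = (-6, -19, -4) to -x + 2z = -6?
d = |(-1)(-6) + 0(-19) + 2(-4) - (-6)| / √((-1)² + 0² + 2²) = 4/√5 = 1.789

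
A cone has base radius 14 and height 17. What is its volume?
Volume = (1/3) * pi * r² * h
Volume = (1/3) * pi * 14² * 17
Volume = (1/3) * pi * 196 * 17
Volume = (1/3) * pi * 3332
Volume = 3489.26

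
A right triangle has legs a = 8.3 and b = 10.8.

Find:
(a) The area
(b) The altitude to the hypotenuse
(a) Area = ½ab = ½·8.3·10.8 = 44.82
(b) Hypotenuse c = √(8.3² + 10.8²) = √185.53 = 13.6209
    Area = ½·c·h_c  →  h_c = 2·Area/c = 2·44.82/13.6209 = 6.581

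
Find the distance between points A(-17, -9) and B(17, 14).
Using the distance formula: d = sqrt((x₂-x₁)² + (y₂-y₁)²)
dx = 17 - (-17) = 34
dy = 14 - (-9) = 23
d = sqrt(34² + 23²) = sqrt(1156 + 529) = sqrt(1685) = 41.05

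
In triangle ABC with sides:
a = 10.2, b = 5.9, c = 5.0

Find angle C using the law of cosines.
cos(C) = (a² + b² - c²)/(2ab)
cos(C) = (10.2² + 5.9² - 5.0²)/(2·10.2·5.9) = 113.85/120.36 = 0.945912
C = arccos(0.945912) = 18.93°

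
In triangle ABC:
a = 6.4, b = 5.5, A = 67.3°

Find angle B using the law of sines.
sin(B)/b = sin(A)/a
sin(B) = b·sin(A)/a = 5.5·sin(67.3°)/6.4 = 0.792806
B = arcsin(0.792806) = 52.45°  (b ≤ a, so B ≤ A and the acute solution is unique)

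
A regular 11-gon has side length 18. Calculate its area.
For a regular 11-gon with side length s = 18:
Apothem a = s / (2*tan(pi/11)) = 18 / (2*tan(pi/11)) ≈ 30.6512
Perimeter P = 11 * 18 = 198
Area = (1/2) * P * a = (1/2) * 198 * 30.6512 = 3034.47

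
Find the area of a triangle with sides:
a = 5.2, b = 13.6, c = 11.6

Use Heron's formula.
s = (a+b+c)/2 = (5.2+13.6+11.6)/2 = 15.2
A = √(s(s-a)(s-b)(s-c)) = √(15.2·10·1.6·3.6)
A = √875.52 = 29.59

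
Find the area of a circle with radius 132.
Area = pi * r²
Area = pi * 132²
Area = pi * 17424
Area = 54739.11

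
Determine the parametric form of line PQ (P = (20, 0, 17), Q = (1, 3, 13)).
Direction vector d = Q - P = (-19, 3, -4)
x = 20 - 19t, y = 0 + 3t, z = 17 - 4t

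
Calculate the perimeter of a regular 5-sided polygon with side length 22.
Perimeter = number of sides * side length
Perimeter = 5 * 22
Perimeter = 110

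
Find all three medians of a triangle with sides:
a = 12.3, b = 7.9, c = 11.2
Using m_x = ½√(2y² + 2z² - x²):
m_a = ½√(2·7.9² + 2·11.2² - 12.3²) = ½√224.41 = 7.49
m_b = ½√(2·12.3² + 2·11.2² - 7.9²) = ½√491.05 = 11.08
m_c = ½√(2·12.3² + 2·7.9² - 11.2²) = ½√301.96 = 8.688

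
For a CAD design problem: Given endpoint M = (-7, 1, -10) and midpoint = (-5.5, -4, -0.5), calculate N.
N = (2×(-5.5) - (-7), 2×(-4) - 1, 2×(-0.5) - (-10)) = (-4, -9, 9)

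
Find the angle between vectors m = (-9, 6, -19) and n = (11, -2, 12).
m·n = -339, |m|² = 478, |n|² = 269
cos θ = -339/√128582 ≈ -0.9454
θ ≈ 161.0°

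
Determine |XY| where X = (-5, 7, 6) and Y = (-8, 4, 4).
d = √[(-3)² + (-3)² + (-2)²] = √22 = 4.69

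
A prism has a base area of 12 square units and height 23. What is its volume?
Volume = base area * height
Volume = 12 * 23
Volume = 276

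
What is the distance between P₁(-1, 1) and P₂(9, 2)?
Using the distance formula: d = sqrt((x₂-x₁)² + (y₂-y₁)²)
dx = 9 - (-1) = 10
dy = 2 - 1 = 1
d = sqrt(10² + 1²) = sqrt(100 + 1) = sqrt(101) = 10.05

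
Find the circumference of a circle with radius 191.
Circumference = 2 * pi * r
Circumference = 2 * pi * 191
Circumference = 1200.09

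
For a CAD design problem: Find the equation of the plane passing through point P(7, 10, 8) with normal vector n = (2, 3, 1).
d = n·P = (2)(7) + (3)(10) + (1)(8) = 52
Plane: 2x + 3y + z = 52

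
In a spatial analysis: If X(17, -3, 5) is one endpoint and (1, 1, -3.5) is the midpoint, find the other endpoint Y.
Y = (2×1 - 17, 2×1 - (-3), 2×(-3.5) - 5) = (-15, 5, -12)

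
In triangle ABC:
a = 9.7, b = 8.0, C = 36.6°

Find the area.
Using A = ½ab·sin(C):
A = ½·9.7·8.0·sin(36.6°) = ½·77.6·0.596225 = 23.13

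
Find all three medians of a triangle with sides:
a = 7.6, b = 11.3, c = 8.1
Using m_x = ½√(2y² + 2z² - x²):
m_a = ½√(2·11.3² + 2·8.1² - 7.6²) = ½√328.84 = 9.067
m_b = ½√(2·7.6² + 2·8.1² - 11.3²) = ½√119.05 = 5.456
m_c = ½√(2·7.6² + 2·11.3² - 8.1²) = ½√305.29 = 8.736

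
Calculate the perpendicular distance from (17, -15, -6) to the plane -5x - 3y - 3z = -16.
d = |(-5)(17) + (-3)(-15) + (-3)(-6) - (-16)| / √((-5)² + (-3)² + (-3)²) = 6/√43 = 0.915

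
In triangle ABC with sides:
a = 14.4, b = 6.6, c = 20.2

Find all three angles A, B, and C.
By the law of cosines:
cos(A) = (b² + c² - a²)/(2bc) = 0.915992  →  A = 23.65°
cos(B) = (a² + c² - b²)/(2ac) = 0.982948  →  B = 10.6°
cos(C) = (a² + b² - c²)/(2ab) = -0.826599  →  C = 145.8°
Check: A + B + C = 180.0° ✓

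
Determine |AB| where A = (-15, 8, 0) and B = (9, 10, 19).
d = √[(24)² + (2)² + (19)²] = √941 = 30.68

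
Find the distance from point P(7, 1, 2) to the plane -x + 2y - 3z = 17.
d = |(-1)(7) + 2(1) + (-3)(2) - (17)| / √((-1)² + 2² + (-3)²) = 28/√14 = 7.483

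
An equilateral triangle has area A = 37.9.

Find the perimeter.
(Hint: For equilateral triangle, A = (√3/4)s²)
A = (√3/4)s²  →  s² = 4A/√3 = 4·37.9/√3 = 87.5263
s = 9.35555
Perimeter = 3s = 28.07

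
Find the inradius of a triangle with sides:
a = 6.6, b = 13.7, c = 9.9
s = (a+b+c)/2 = (6.6+13.7+9.9)/2 = 15.1
Area = √(s(s-a)(s-b)(s-c)) = √(15.1·8.5·1.4·5.2) = 30.5678
r = Area/s = 30.5678/15.1 = 2.024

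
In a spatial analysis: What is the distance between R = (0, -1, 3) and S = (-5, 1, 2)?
d = √[(-5)² + (2)² + (-1)²] = √30 = 5.477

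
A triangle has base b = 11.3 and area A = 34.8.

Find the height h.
A = ½bh  →  h = 2A/b
h = 2·34.8/11.3 = 6.159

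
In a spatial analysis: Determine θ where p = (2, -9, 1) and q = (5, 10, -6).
p·q = -86, |p|² = 86, |q|² = 161
cos θ = -86/√13846 ≈ -0.7309
θ ≈ 137.0°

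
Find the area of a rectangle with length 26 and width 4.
Area = length * width
Area = 26 * 4
Area = 104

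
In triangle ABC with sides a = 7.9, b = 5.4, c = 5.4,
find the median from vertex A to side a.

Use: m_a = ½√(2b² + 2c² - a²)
m_a = ½√(2·5.4² + 2·5.4² - 7.9²)
m_a = ½√(58.32 + 58.32 - 62.41) = ½√54.23 = 3.682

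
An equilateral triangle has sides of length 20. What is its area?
Area = (sqrt(3)/4) * s²
Area = (sqrt(3)/4) * 20²
Area = (sqrt(3)/4) * 400
Area = 173.21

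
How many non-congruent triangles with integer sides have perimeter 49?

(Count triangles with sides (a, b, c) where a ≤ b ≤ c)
With a ≤ b ≤ c and a + b + c = 49, the triangle inequality a + b > c gives c < 49/2, so c ≤ 24.
Iterate a from 1 to ⌊p/3⌋ = 16; for each a, b ranges from a to ⌊(p−a)/2⌋ with c = p − a − b, keeping only c ≥ b.
Triples: (1, 24, 24), (2, 23, 24), (3, 22, 24), …
Count = 56 triangles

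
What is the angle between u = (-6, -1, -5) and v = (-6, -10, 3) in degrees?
u·v = 31, |u|² = 62, |v|² = 145
cos θ = 31/√8990 ≈ 0.327
θ ≈ 70.92°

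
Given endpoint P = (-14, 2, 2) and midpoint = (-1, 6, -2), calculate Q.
Q = (2×(-1) - (-14), 2×6 - 2, 2×(-2) - 2) = (12, 10, -6)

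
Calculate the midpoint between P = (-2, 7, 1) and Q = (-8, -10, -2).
Midpoint = ((-2-8)/2, (7-10)/2, (1-2)/2) = (-5, -1.5, -0.5)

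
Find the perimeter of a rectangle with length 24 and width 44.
Perimeter = 2 * (length + width)
Perimeter = 2 * (24 + 44)
Perimeter = 2 * 68
Perimeter = 136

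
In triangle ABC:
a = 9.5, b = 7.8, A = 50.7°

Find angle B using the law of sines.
sin(B)/b = sin(A)/a
sin(B) = b·sin(A)/a = 7.8·sin(50.7°)/9.5 = 0.635364
B = arcsin(0.635364) = 39.45°  (b ≤ a, so B ≤ A and the acute solution is unique)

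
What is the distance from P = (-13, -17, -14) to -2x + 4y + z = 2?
d = |(-2)(-13) + 4(-17) + 1(-14) - (2)| / √((-2)² + 4² + 1²) = 58/√21 = 12.66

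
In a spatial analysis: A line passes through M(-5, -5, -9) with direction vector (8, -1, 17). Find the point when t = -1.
P(-1) = (-5 + 8(-1), -5 + (-1)(-1), -9 + 17(-1)) = (-13, -4, -26)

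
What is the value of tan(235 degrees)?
tan(235 degrees) = 1.4281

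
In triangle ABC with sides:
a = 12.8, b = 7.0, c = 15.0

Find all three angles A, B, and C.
By the law of cosines:
cos(A) = (b² + c² - a²)/(2bc) = 0.524571  →  A = 58.36°
cos(B) = (a² + c² - b²)/(2ac) = 0.885000  →  B = 27.75°
cos(C) = (a² + b² - c²)/(2ab) = -0.067857  →  C = 93.89°
Check: A + B + C = 180.0° ✓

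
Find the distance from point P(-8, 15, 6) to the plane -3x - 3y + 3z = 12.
d = |(-3)(-8) + (-3)(15) + 3(6) - (12)| / √((-3)² + (-3)² + 3²) = 15/√27 = 2.887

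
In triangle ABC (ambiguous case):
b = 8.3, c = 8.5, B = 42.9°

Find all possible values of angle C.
sin(C)/c = sin(B)/b  →  sin(C) = c·sin(B)/b = 8.5·sin(42.9°)/8.3 = 0.697124
C₁ = arcsin(0.697124) = 44.2°,  C₂ = 180° - C₁ = 135.8°
Check C₂: A = 180° - 42.9° - 135.8° = 1.3° > 0 ✓
C = 44.2° or C = 135.8° (two solutions)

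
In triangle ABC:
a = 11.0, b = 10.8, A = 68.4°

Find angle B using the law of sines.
sin(B)/b = sin(A)/a
sin(B) = b·sin(A)/a = 10.8·sin(68.4°)/11.0 = 0.912871
B = arcsin(0.912871) = 65.91°  (b ≤ a, so B ≤ A and the acute solution is unique)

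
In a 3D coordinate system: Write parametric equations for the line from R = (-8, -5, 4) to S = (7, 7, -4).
Direction vector d = S - R = (15, 12, -8)
x = -8 + 15t, y = -5 + 12t, z = 4 - 8t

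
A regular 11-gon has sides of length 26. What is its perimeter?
Perimeter = number of sides * side length
Perimeter = 11 * 26
Perimeter = 286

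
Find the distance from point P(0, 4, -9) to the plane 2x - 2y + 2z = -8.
d = |2(0) + (-2)(4) + 2(-9) - (-8)| / √(2² + (-2)² + 2²) = 18/√12 = 5.196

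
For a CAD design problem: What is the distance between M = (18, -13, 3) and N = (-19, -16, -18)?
d = √[(-37)² + (-3)² + (-21)²] = √1819 = 42.65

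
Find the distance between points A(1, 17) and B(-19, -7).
Using the distance formula: d = sqrt((x₂-x₁)² + (y₂-y₁)²)
dx = (-19) - 1 = -20
dy = (-7) - 17 = -24
d = sqrt((-20)² + (-24)²) = sqrt(400 + 576) = sqrt(976) = 31.24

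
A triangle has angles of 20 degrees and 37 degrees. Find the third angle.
Sum of angles in a triangle = 180 degrees
Third angle = 180 - 20 - 37
Third angle = 123 degrees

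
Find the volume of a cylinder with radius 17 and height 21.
Volume = pi * r² * h
Volume = pi * 17² * 21
Volume = pi * 289 * 21
Volume = pi * 6069
Volume = 19066.33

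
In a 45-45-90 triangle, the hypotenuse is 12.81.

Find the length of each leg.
In a 45-45-90 triangle, hypotenuse = leg·√2  →  leg = hypotenuse/√2
leg = 12.81/√2 = 9.058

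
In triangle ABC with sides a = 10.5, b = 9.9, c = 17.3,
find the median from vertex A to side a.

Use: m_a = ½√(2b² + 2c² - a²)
m_a = ½√(2·9.9² + 2·17.3² - 10.5²)
m_a = ½√(196.02 + 598.58 - 110.25) = ½√684.35 = 13.08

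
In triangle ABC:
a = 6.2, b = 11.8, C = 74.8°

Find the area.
Using A = ½ab·sin(C):
A = ½·6.2·11.8·sin(74.8°) = ½·73.16·0.965016 = 35.3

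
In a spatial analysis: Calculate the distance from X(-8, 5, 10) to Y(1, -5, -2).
d = √[(9)² + (-10)² + (-12)²] = √325 = 18.03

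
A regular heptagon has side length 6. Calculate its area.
For a regular 7-gon with side length s = 6:
Apothem a = s / (2*tan(pi/7)) = 6 / (2*tan(pi/7)) ≈ 6.2296
Perimeter P = 7 * 6 = 42
Area = (1/2) * P * a = (1/2) * 42 * 6.2296 = 130.82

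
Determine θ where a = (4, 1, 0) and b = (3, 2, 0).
a·b = 14, |a|² = 17, |b|² = 13
cos θ = 14/√221 ≈ 0.9417
θ ≈ 19.65°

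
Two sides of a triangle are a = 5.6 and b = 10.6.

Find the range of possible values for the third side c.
By the triangle inequality: |a - b| < c < a + b
|5.6 - 10.6| < c < 5.6 + 10.6
5 < c < 16.2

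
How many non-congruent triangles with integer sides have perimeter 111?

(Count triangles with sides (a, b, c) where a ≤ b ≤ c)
With a ≤ b ≤ c and a + b + c = 111, the triangle inequality a + b > c gives c < 111/2, so c ≤ 55.
Iterate a from 1 to ⌊p/3⌋ = 37; for each a, b ranges from a to ⌊(p−a)/2⌋ with c = p − a − b, keeping only c ≥ b.
Triples: (1, 55, 55), (2, 54, 55), (3, 53, 55), …
Count = 271 triangles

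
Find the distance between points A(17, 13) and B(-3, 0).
Using the distance formula: d = sqrt((x₂-x₁)² + (y₂-y₁)²)
dx = (-3) - 17 = -20
dy = 0 - 13 = -13
d = sqrt((-20)² + (-13)²) = sqrt(400 + 169) = sqrt(569) = 23.85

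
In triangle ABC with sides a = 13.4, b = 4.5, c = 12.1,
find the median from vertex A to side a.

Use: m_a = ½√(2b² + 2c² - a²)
m_a = ½√(2·4.5² + 2·12.1² - 13.4²)
m_a = ½√(40.5 + 292.82 - 179.56) = ½√153.76 = 6.2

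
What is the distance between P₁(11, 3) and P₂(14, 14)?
Using the distance formula: d = sqrt((x₂-x₁)² + (y₂-y₁)²)
dx = 14 - 11 = 3
dy = 14 - 3 = 11
d = sqrt(3² + 11²) = sqrt(9 + 121) = sqrt(130) = 11.40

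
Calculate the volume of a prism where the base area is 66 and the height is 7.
Volume = base area * height
Volume = 66 * 7
Volume = 462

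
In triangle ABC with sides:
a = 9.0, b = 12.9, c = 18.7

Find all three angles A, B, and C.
By the law of cosines:
cos(A) = (b² + c² - a²)/(2bc) = 0.901836  →  A = 25.6°
cos(B) = (a² + c² - b²)/(2ac) = 0.785146  →  B = 38.27°
cos(C) = (a² + b² - c²)/(2ab) = -0.440482  →  C = 116.1°
Check: A + B + C = 180.0° ✓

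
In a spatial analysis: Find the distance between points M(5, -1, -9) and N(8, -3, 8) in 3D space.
d = √[(3)² + (-2)² + (17)²] = √302 = 17.38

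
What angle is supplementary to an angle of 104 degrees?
Supplementary angles sum to 180 degrees.
Other angle = 180 - 104
Other angle = 76 degrees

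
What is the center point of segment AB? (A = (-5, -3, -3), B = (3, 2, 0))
Midpoint = ((-5+3)/2, (-3+2)/2, (-3+0)/2) = (-1, -0.5, -1.5)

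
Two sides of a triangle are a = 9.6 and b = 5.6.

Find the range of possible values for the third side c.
By the triangle inequality: |a - b| < c < a + b
|9.6 - 5.6| < c < 9.6 + 5.6
4 < c < 15.2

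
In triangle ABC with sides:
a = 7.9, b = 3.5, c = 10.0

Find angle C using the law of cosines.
cos(C) = (a² + b² - c²)/(2ab)
cos(C) = (7.9² + 3.5² - 10.0²)/(2·7.9·3.5) = -25.34/55.3 = -0.458228
C = arccos(-0.458228) = 117.3°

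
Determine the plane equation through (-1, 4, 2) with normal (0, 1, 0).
d = n·P = (0)(-1) + (1)(4) + (0)(2) = 4
Plane: y = 4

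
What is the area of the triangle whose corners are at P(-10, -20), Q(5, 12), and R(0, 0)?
Using the coordinate formula: Area = (1/2)|x₁(y₂-y₃) + x₂(y₃-y₁) + x₃(y₁-y₂)|
Area = (1/2)|(-10)(12-0) + 5(0-(-20)) + 0((-20)-12)|
Area = (1/2)|(-10)*12 + 5*20 + 0*(-32)|
Area = (1/2)|(-120) + 100 + 0|
Area = (1/2)*20 = 10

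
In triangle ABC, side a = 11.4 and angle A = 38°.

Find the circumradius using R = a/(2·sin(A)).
R = a/(2·sin(A)) = 11.4/(2·sin(38°))
R = 11.4/(2·0.615661) = 11.4/1.231323 = 9.258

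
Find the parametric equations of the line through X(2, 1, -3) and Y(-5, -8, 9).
Direction vector d = Y - X = (-7, -9, 12)
x = 2 - 7t, y = 1 - 9t, z = -3 + 12t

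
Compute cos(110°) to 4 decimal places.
cos(110 degrees) = -0.342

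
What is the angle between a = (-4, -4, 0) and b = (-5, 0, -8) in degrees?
a·b = 20, |a|² = 32, |b|² = 89
cos θ = 20/√2848 ≈ 0.3748
θ ≈ 67.99°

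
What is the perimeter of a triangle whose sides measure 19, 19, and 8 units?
Perimeter = sum of all sides
Perimeter = 19 + 19 + 8
Perimeter = 46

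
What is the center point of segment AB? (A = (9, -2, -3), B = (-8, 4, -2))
Midpoint = ((9-8)/2, (-2+4)/2, (-3-2)/2) = (0.5, 1, -2.5)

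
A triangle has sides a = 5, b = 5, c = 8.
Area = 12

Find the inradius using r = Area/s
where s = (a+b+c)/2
s = (5+5+8)/2 = 9
r = Area/s = 12/9 = 1.333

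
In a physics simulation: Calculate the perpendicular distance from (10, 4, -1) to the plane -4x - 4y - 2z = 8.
d = |(-4)(10) + (-4)(4) + (-2)(-1) - (8)| / √((-4)² + (-4)² + (-2)²) = 62/√36 = 10.33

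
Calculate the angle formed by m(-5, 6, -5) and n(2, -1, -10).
m·n = 34, |m|² = 86, |n|² = 105
cos θ = 34/√9030 ≈ 0.3578
θ ≈ 69.04°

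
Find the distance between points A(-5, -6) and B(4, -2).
Using the distance formula: d = sqrt((x₂-x₁)² + (y₂-y₁)²)
dx = 4 - (-5) = 9
dy = (-2) - (-6) = 4
d = sqrt(9² + 4²) = sqrt(81 + 16) = sqrt(97) = 9.85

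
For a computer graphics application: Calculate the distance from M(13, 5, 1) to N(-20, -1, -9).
d = √[(-33)² + (-6)² + (-10)²] = √1225 = 35.0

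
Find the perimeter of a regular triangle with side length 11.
Perimeter = number of sides * side length
Perimeter = 3 * 11
Perimeter = 33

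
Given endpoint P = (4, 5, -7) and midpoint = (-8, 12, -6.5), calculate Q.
Q = (2×(-8) - 4, 2×12 - 5, 2×(-6.5) - (-7)) = (-20, 19, -6)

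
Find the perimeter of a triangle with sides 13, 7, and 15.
Perimeter = sum of all sides
Perimeter = 13 + 7 + 15
Perimeter = 35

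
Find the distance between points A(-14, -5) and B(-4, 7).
Using the distance formula: d = sqrt((x₂-x₁)² + (y₂-y₁)²)
dx = (-4) - (-14) = 10
dy = 7 - (-5) = 12
d = sqrt(10² + 12²) = sqrt(100 + 144) = sqrt(244) = 15.62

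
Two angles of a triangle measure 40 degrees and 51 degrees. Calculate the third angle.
Sum of angles in a triangle = 180 degrees
Third angle = 180 - 40 - 51
Third angle = 89 degrees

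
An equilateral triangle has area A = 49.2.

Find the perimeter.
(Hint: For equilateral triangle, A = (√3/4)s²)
A = (√3/4)s²  →  s² = 4A/√3 = 4·49.2/√3 = 113.623
s = 10.6594
Perimeter = 3s = 31.98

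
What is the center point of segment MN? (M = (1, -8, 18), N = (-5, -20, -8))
Midpoint = ((1-5)/2, (-8-20)/2, (18-8)/2) = (-2, -14, 5)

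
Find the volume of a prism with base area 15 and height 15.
Volume = base area * height
Volume = 15 * 15
Volume = 225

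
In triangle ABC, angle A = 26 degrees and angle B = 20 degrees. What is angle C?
Sum of angles in a triangle = 180 degrees
Third angle = 180 - 26 - 20
Third angle = 134 degrees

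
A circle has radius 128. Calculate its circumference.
Circumference = 2 * pi * r
Circumference = 2 * pi * 128
Circumference = 804.25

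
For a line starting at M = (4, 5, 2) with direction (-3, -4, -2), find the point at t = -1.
P(-1) = (4 + (-3)(-1), 5 + (-4)(-1), 2 + (-2)(-1)) = (7, 9, 4)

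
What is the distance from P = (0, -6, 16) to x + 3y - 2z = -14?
d = |1(0) + 3(-6) + (-2)(16) - (-14)| / √(1² + 3² + (-2)²) = 36/√14 = 9.621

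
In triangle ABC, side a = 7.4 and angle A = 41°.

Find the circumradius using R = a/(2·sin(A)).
R = a/(2·sin(A)) = 7.4/(2·sin(41°))
R = 7.4/(2·0.656059) = 7.4/1.312118 = 5.64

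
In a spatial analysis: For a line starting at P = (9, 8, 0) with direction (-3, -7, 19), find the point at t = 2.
P(2) = (9 + (-3)(2), 8 + (-7)(2), 0 + 19(2)) = (3, -6, 38)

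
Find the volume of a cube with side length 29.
Volume = s³
Volume = 29³
Volume = 24389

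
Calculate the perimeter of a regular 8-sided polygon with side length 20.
Perimeter = number of sides * side length
Perimeter = 8 * 20
Perimeter = 160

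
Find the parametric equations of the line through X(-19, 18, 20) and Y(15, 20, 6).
Direction vector d = Y - X = (34, 2, -14)
x = -19 + 34t, y = 18 + 2t, z = 20 - 14t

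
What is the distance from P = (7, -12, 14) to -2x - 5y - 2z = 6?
d = |(-2)(7) + (-5)(-12) + (-2)(14) - (6)| / √((-2)² + (-5)² + (-2)²) = 12/√33 = 2.089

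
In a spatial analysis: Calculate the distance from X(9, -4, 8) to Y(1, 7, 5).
d = √[(-8)² + (11)² + (-3)²] = √194 = 13.93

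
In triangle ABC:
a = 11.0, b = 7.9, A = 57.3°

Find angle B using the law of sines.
sin(B)/b = sin(A)/a
sin(B) = b·sin(A)/a = 7.9·sin(57.3°)/11.0 = 0.604358
B = arcsin(0.604358) = 37.18°  (b ≤ a, so B ≤ A and the acute solution is unique)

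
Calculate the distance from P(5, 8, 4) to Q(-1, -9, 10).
d = √[(-6)² + (-17)² + (6)²] = √361 = 19.0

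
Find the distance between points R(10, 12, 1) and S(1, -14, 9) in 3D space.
d = √[(-9)² + (-26)² + (8)²] = √821 = 28.65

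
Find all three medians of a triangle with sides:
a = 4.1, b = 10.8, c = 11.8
Using m_x = ½√(2y² + 2z² - x²):
m_a = ½√(2·10.8² + 2·11.8² - 4.1²) = ½√494.95 = 11.12
m_b = ½√(2·4.1² + 2·11.8² - 10.8²) = ½√195.46 = 6.99
m_c = ½√(2·4.1² + 2·10.8² - 11.8²) = ½√127.66 = 5.649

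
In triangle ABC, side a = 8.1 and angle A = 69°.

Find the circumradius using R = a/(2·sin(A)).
R = a/(2·sin(A)) = 8.1/(2·sin(69°))
R = 8.1/(2·0.933580) = 8.1/1.867161 = 4.338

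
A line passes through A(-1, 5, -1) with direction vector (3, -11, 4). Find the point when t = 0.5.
P(0.5) = (-1 + 3(0.5), 5 + (-11)(0.5), -1 + 4(0.5)) = (0.5, -0.5, 1)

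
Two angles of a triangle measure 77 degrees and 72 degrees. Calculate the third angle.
Sum of angles in a triangle = 180 degrees
Third angle = 180 - 77 - 72
Third angle = 31 degrees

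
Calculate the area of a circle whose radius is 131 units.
Area = pi * r²
Area = pi * 131²
Area = pi * 17161
Area = 53912.87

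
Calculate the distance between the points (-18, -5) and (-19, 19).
Using the distance formula: d = sqrt((x₂-x₁)² + (y₂-y₁)²)
dx = (-19) - (-18) = -1
dy = 19 - (-5) = 24
d = sqrt((-1)² + 24²) = sqrt(1 + 576) = sqrt(577) = 24.02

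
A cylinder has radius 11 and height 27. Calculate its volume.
Volume = pi * r² * h
Volume = pi * 11² * 27
Volume = pi * 121 * 27
Volume = pi * 3267
Volume = 10263.58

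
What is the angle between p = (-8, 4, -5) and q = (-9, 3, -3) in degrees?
p·q = 99, |p|² = 105, |q|² = 99
cos θ = 99/√10395 ≈ 0.971
θ ≈ 13.83°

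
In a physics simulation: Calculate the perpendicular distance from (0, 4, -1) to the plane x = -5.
d = |1(0) + 0(4) + 0(-1) - (-5)| / √(1² + 0² + 0²) = 5/√1 = 5.0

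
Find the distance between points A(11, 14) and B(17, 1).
Using the distance formula: d = sqrt((x₂-x₁)² + (y₂-y₁)²)
dx = 17 - 11 = 6
dy = 1 - 14 = -13
d = sqrt(6² + (-13)²) = sqrt(36 + 169) = sqrt(205) = 14.32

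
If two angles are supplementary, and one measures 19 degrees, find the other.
Supplementary angles sum to 180 degrees.
Other angle = 180 - 19
Other angle = 161 degrees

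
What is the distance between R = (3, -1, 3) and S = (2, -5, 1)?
d = √[(-1)² + (-4)² + (-2)²] = √21 = 4.583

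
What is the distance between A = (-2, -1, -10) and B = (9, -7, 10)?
d = √[(11)² + (-6)² + (20)²] = √557 = 23.6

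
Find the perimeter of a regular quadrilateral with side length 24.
Perimeter = number of sides * side length
Perimeter = 4 * 24
Perimeter = 96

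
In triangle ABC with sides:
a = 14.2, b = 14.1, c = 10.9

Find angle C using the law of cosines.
cos(C) = (a² + b² - c²)/(2ab)
cos(C) = (14.2² + 14.1² - 10.9²)/(2·14.2·14.1) = 281.64/400.44 = 0.703326
C = arccos(0.703326) = 45.31°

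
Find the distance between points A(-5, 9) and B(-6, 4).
Using the distance formula: d = sqrt((x₂-x₁)² + (y₂-y₁)²)
dx = (-6) - (-5) = -1
dy = 4 - 9 = -5
d = sqrt((-1)² + (-5)²) = sqrt(1 + 25) = sqrt(26) = 5.10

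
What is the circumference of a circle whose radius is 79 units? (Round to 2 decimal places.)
Circumference = 2 * pi * r
Circumference = 2 * pi * 79
Circumference = 496.37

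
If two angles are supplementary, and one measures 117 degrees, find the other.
Supplementary angles sum to 180 degrees.
Other angle = 180 - 117
Other angle = 63 degrees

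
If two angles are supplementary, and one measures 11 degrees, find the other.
Supplementary angles sum to 180 degrees.
Other angle = 180 - 11
Other angle = 169 degrees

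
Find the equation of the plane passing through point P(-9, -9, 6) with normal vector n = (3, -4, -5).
d = n·P = (3)(-9) + (-4)(-9) + (-5)(6) = -21
Plane: 3x - 4y - 5z = -21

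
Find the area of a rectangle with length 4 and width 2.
Area = length * width
Area = 4 * 2
Area = 8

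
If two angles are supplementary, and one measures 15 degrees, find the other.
Supplementary angles sum to 180 degrees.
Other angle = 180 - 15
Other angle = 165 degrees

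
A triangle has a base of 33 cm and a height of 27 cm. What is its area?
Area = (1/2) * base * height
Area = (1/2) * 33 * 27
Area = 445.50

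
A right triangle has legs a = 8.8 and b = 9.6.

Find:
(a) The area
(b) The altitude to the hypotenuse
(a) Area = ½ab = ½·8.8·9.6 = 42.24
(b) Hypotenuse c = √(8.8² + 9.6²) = √169.6 = 13.0231
    Area = ½·c·h_c  →  h_c = 2·Area/c = 2·42.24/13.0231 = 6.487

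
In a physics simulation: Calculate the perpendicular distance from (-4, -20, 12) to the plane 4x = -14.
d = |4(-4) + 0(-20) + 0(12) - (-14)| / √(4² + 0² + 0²) = 2/√16 = 0.5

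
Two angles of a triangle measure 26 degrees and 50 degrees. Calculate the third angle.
Sum of angles in a triangle = 180 degrees
Third angle = 180 - 26 - 50
Third angle = 104 degrees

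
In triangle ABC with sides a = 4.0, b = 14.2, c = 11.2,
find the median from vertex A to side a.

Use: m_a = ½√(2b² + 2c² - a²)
m_a = ½√(2·14.2² + 2·11.2² - 4.0²)
m_a = ½√(403.28 + 250.88 - 16) = ½√638.16 = 12.63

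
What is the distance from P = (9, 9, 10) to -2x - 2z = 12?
d = |(-2)(9) + 0(9) + (-2)(10) - (12)| / √((-2)² + 0² + (-2)²) = 50/√8 = 17.68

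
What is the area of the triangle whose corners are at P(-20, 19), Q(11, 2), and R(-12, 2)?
Using the coordinate formula: Area = (1/2)|x₁(y₂-y₃) + x₂(y₃-y₁) + x₃(y₁-y₂)|
Area = (1/2)|(-20)(2-2) + 11(2-19) + (-12)(19-2)|
Area = (1/2)|(-20)*0 + 11*(-17) + (-12)*17|
Area = (1/2)|0 + (-187) + (-204)|
Area = (1/2)*391 = 195.50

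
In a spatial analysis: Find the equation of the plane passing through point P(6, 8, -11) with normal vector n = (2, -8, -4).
d = n·P = (2)(6) + (-8)(8) + (-4)(-11) = -8
Plane: 2x - 8y - 4z = -8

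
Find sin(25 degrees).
sin(25 degrees) = 0.4226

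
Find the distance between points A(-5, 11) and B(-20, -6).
Using the distance formula: d = sqrt((x₂-x₁)² + (y₂-y₁)²)
dx = (-20) - (-5) = -15
dy = (-6) - 11 = -17
d = sqrt((-15)² + (-17)²) = sqrt(225 + 289) = sqrt(514) = 22.67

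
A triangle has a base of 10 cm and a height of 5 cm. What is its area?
Area = (1/2) * base * height
Area = (1/2) * 10 * 5
Area = 25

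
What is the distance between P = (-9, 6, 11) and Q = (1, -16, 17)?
d = √[(10)² + (-22)² + (6)²] = √620 = 24.9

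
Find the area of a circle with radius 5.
Area = pi * r²
Area = pi * 5²
Area = pi * 25
Area = 78.54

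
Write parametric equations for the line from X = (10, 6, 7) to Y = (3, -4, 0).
Direction vector d = Y - X = (-7, -10, -7)
x = 10 - 7t, y = 6 - 10t, z = 7 - 7t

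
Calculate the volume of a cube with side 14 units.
Volume = s³
Volume = 14³
Volume = 2744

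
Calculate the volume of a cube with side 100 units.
Volume = s³
Volume = 100³
Volume = 1000000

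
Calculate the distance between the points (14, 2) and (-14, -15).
Using the distance formula: d = sqrt((x₂-x₁)² + (y₂-y₁)²)
dx = (-14) - 14 = -28
dy = (-15) - 2 = -17
d = sqrt((-28)² + (-17)²) = sqrt(784 + 289) = sqrt(1073) = 32.76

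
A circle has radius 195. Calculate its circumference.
Circumference = 2 * pi * r
Circumference = 2 * pi * 195
Circumference = 1225.22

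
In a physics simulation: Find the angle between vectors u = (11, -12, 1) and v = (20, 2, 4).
u·v = 200, |u|² = 266, |v|² = 420
cos θ = 200/√111720 ≈ 0.5984
θ ≈ 53.25°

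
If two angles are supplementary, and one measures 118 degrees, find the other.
Supplementary angles sum to 180 degrees.
Other angle = 180 - 118
Other angle = 62 degrees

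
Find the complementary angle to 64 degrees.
Complementary angles sum to 90 degrees.
Other angle = 90 - 64
Other angle = 26 degrees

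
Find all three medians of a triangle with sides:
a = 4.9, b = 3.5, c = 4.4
Using m_x = ½√(2y² + 2z² - x²):
m_a = ½√(2·3.5² + 2·4.4² - 4.9²) = ½√39.21 = 3.131
m_b = ½√(2·4.9² + 2·4.4² - 3.5²) = ½√74.49 = 4.315
m_c = ½√(2·4.9² + 2·3.5² - 4.4²) = ½√53.16 = 3.646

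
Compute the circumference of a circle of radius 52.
Circumference = 2 * pi * r
Circumference = 2 * pi * 52
Circumference = 326.73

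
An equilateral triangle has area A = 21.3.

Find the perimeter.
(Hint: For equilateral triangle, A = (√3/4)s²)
A = (√3/4)s²  →  s² = 4A/√3 = 4·21.3/√3 = 49.1902
s = 7.01358
Perimeter = 3s = 21.04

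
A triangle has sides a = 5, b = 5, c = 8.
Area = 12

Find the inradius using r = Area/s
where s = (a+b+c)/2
s = (5+5+8)/2 = 9
r = Area/s = 12/9 = 1.333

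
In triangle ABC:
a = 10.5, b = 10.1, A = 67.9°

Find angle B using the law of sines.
sin(B)/b = sin(A)/a
sin(B) = b·sin(A)/a = 10.1·sin(67.9°)/10.5 = 0.891232
B = arcsin(0.891232) = 63.03°  (b ≤ a, so B ≤ A and the acute solution is unique)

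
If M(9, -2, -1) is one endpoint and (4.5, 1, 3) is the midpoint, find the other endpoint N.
N = (2×4.5 - 9, 2×1 - (-2), 2×3 - (-1)) = (0, 4, 7)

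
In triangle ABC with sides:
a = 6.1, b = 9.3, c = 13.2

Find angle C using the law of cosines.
cos(C) = (a² + b² - c²)/(2ab)
cos(C) = (6.1² + 9.3² - 13.2²)/(2·6.1·9.3) = -50.54/113.46 = -0.445443
C = arccos(-0.445443) = 116.5°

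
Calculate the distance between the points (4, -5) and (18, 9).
Using the distance formula: d = sqrt((x₂-x₁)² + (y₂-y₁)²)
dx = 18 - 4 = 14
dy = 9 - (-5) = 14
d = sqrt(14² + 14²) = sqrt(196 + 196) = sqrt(392) = 19.80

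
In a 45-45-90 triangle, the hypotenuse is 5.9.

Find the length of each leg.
In a 45-45-90 triangle, hypotenuse = leg·√2  →  leg = hypotenuse/√2
leg = 5.9/√2 = 4.172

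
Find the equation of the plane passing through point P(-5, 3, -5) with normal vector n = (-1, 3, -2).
d = n·P = (-1)(-5) + (3)(3) + (-2)(-5) = 24
Plane: -x + 3y - 2z = 24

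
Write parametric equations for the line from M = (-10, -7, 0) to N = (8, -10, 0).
Direction vector d = N - M = (18, -3, 0)
x = -10 + 18t, y = -7 - 3t, z = 0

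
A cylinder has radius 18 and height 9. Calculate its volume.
Volume = pi * r² * h
Volume = pi * 18² * 9
Volume = pi * 324 * 9
Volume = pi * 2916
Volume = 9160.88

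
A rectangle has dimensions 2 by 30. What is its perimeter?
Perimeter = 2 * (length + width)
Perimeter = 2 * (2 + 30)
Perimeter = 2 * 32
Perimeter = 64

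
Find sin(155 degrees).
sin(155 degrees) = 0.4226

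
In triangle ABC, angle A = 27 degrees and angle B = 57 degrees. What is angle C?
Sum of angles in a triangle = 180 degrees
Third angle = 180 - 27 - 57
Third angle = 96 degrees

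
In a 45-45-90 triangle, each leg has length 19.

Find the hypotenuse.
Hypotenuse = 19√2 = 26.87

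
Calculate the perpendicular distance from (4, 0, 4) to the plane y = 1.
d = |0(4) + 1(0) + 0(4) - (1)| / √(0² + 1² + 0²) = 1/√1 = 1.0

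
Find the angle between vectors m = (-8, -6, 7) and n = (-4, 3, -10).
m·n = -56, |m|² = 149, |n|² = 125
cos θ = -56/√18625 ≈ -0.4103
θ ≈ 114.2°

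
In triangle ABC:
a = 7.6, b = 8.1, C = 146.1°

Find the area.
Using A = ½ab·sin(C):
A = ½·7.6·8.1·sin(146.1°) = ½·61.56·0.557745 = 17.17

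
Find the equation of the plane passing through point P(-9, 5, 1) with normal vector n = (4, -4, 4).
d = n·P = (4)(-9) + (-4)(5) + (4)(1) = -52
Plane: 4x - 4y + 4z = -52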